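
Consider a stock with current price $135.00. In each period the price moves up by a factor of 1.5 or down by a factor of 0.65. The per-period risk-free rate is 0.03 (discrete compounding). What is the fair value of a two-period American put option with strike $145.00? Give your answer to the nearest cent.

Risk-neutral probability p = (1 + 0.03 − 0.65)/(1.5 − 0.65) = 0.3800/0.8500 = 0.4471
Terminal stock prices: S_uu = 303.8, S_ud = 131.6, S_dd = 57.04
Terminal payoffs (K − S): max(-158.8, 0) = 0, max(13.38, 0) = 13.38, max(87.96, 0) = 87.96
Node u (S = 202.5): continuation = 1/1.03·[0.4471·0.0000 + 0.5529·13.3750] = 7.1802; exercise value = 0.0000 ≤ continuation, so V_u = 7.1802
Node d (S = 87.75): continuation = 1/1.03·[0.4471·13.3750 + 0.5529·87.9625] = 53.0267; exercise value = 57.2500 > continuation, so V_d = 57.2500 (exercise)
Node 0 (S = 135): continuation = 1/1.03·[0.4471·7.1802 + 0.5529·57.2500] = 33.8503; exercise value = 10.0000 ≤ continuation, so V_0 = 33.8503

$33.85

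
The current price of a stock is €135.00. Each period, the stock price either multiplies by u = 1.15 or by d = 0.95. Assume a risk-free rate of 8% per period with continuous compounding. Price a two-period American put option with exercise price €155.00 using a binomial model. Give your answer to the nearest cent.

Risk-neutral probability p = (e^0.08 − 0.95)/(1.15 − 0.95) = 0.1333/0.2000 = 0.6664
Terminal stock prices: S_uu = 178.5, S_ud = 147.5, S_dd = 121.8
Terminal payoffs (K − S): max(-23.54, 0) = 0, max(7.513, 0) = 7.513, max(33.16, 0) = 33.16
Node u (S = 155.2): continuation = e^(−0.08)·[0.6664·0.0000 + 0.3336·7.5125] = 2.3132; exercise value = 0.0000 ≤ continuation, so V_u = 2.3132
Node d (S = 128.2): continuation = e^(−0.08)·[0.6664·7.5125 + 0.3336·33.1625] = 14.8330; exercise value = 26.7500 > continuation, so V_d = 26.7500 (exercise)
Node 0 (S = 135): continuation = e^(−0.08)·[0.6664·2.3132 + 0.3336·26.7500] = 9.6599; exercise value = 20.0000 > continuation, so V_0 = 20.0000 (exercise)

€20.00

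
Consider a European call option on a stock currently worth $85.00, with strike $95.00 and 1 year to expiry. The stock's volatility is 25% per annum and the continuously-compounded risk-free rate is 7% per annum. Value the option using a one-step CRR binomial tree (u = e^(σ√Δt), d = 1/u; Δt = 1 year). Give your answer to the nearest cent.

$7.67

CRR parameters: u = e^(σ√Δt) = e^(0.25·√1) = 1.2840, d = 1/u = 0.7788
Per-period rate: rΔt = 0.07·1 = 0.07, so R = e^0.07 = 1.0725
Risk-neutral probability p = (e^0.07 − 0.7788)/(1.2840 − 0.7788) = 0.2937/0.5052 = 0.5813
Terminal stock prices: S_u = 109.1, S_d = 66.2
Terminal payoffs (S − K): max(14.14, 0) = 14.14, max(-28.8, 0) = 0
Node 0 (S = 85): V_0 = e^(−0.07)·[0.5813·14.1422 + 0.4187·0.0000] = 7.6656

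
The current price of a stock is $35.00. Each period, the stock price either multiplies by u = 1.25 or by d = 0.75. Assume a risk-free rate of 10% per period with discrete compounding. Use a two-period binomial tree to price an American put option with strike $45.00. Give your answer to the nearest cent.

$10.00

Risk-neutral probability p = (1 + 0.1 − 0.75)/(1.25 − 0.75) = 0.3500/0.5000 = 0.7000
Terminal stock prices: S_uu = 54.69, S_ud = 32.81, S_dd = 19.69
Terminal payoffs (K − S): max(-9.688, 0) = 0, max(12.19, 0) = 12.19, max(25.31, 0) = 25.31
Node u (S = 43.75): continuation = 1/1.1·[0.7000·0.0000 + 0.3000·12.1875] = 3.3239; exercise value = 1.2500 ≤ continuation, so V_u = 3.3239
Node d (S = 26.25): continuation = 1/1.1·[0.7000·12.1875 + 0.3000·25.3125] = 14.6591; exercise value = 18.7500 > continuation, so V_d = 18.7500 (exercise)
Node 0 (S = 35): continuation = 1/1.1·[0.7000·3.3239 + 0.3000·18.7500] = 7.2288; exercise value = 10.0000 > continuation, so V_0 = 10.0000 (exercise)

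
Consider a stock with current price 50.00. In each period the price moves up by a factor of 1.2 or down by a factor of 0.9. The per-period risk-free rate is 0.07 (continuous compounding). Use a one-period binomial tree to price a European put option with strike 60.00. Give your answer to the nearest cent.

5.94

Risk-neutral probability p = (e^0.07 − 0.9)/(1.2 − 0.9) = 0.1725/0.3000 = 0.5750
Terminal stock prices: S_u = 60, S_d = 45
Terminal payoffs (K − S): max(0, 0) = 0, max(15, 0) = 15
Node 0 (S = 50): V_0 = e^(−0.07)·[0.5750·0.0000 + 0.4250·15.0000] = 5.9436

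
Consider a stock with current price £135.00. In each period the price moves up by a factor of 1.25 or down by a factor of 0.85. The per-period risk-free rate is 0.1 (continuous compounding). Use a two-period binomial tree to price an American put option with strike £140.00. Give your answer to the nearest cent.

Risk-neutral probability p = (e^0.1 − 0.85)/(1.25 − 0.85) = 0.2552/0.4000 = 0.6379
Terminal stock prices: S_uu = 210.9, S_ud = 143.4, S_dd = 97.54
Terminal payoffs (K − S): max(-70.94, 0) = 0, max(-3.438, 0) = 0, max(42.46, 0) = 42.46
Node u (S = 168.8): continuation = e^(−0.1)·[0.6379·0.0000 + 0.3621·0.0000] = 0.0000; exercise value = 0.0000 ≤ continuation, so V_u = 0.0000
Node d (S = 114.8): continuation = e^(−0.1)·[0.6379·0.0000 + 0.3621·42.4625] = 13.9114; exercise value = 25.2500 > continuation, so V_d = 25.2500 (exercise)
Node 0 (S = 135): continuation = e^(−0.1)·[0.6379·0.0000 + 0.3621·25.2500] = 8.2723; exercise value = 5.0000 ≤ continuation, so V_0 = 8.2723

£8.27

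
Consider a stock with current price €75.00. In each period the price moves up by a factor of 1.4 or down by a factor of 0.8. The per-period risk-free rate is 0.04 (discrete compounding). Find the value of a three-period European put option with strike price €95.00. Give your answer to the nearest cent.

Risk-neutral probability p = (1 + 0.04 − 0.8)/(1.4 − 0.8) = 0.2400/0.6000 = 0.4000
Terminal stock prices: S_uuu = 205.8, S_uud = 117.6, S_udd = 67.2, S_ddd = 38.4
Terminal payoffs (K − S): max(-110.8, 0) = 0, max(-22.6, 0) = 0, max(27.8, 0) = 27.8, max(56.6, 0) = 56.6
Node uu (S = 147): V_uu = 1/1.04·[0.4000·0.0000 + 0.6000·0.0000] = 0.0000
Node ud (S = 84): V_ud = 1/1.04·[0.4000·0.0000 + 0.6000·27.8000] = 16.0385
Node dd (S = 48): V_dd = 1/1.04·[0.4000·27.8000 + 0.6000·56.6000] = 43.3462
Node u (S = 105): V_u = 1/1.04·[0.4000·0.0000 + 0.6000·16.0385] = 9.2530
Node d (S = 60): V_d = 1/1.04·[0.4000·16.0385 + 0.6000·43.3462] = 31.1760
Node 0 (S = 75): V_0 = 1/1.04·[0.4000·9.2530 + 0.6000·31.1760] = 21.5450

€21.55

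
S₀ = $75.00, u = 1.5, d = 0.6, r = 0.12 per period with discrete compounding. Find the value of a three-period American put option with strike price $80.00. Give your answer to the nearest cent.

$16.09

Risk-neutral probability p = (1 + 0.12 − 0.6)/(1.5 − 0.6) = 0.5200/0.9000 = 0.5778
Terminal stock prices: S_uuu = 253.1, S_uud = 101.2, S_udd = 40.5, S_ddd = 16.2
Terminal payoffs (K − S): max(-173.1, 0) = 0, max(-21.25, 0) = 0, max(39.5, 0) = 39.5, max(63.8, 0) = 63.8
Node uu (S = 168.8): continuation = 1/1.12·[0.5778·0.0000 + 0.4222·0.0000] = 0.0000; exercise value = 0.0000 ≤ continuation, so V_uu = 0.0000
Node ud (S = 67.5): continuation = 1/1.12·[0.5778·0.0000 + 0.4222·39.5000] = 14.8909; exercise value = 12.5000 ≤ continuation, so V_ud = 14.8909
Node dd (S = 27): continuation = 1/1.12·[0.5778·39.5000 + 0.4222·63.8000] = 44.4286; exercise value = 53.0000 > continuation, so V_dd = 53.0000 (exercise)
Node u (S = 112.5): continuation = 1/1.12·[0.5778·0.0000 + 0.4222·14.8909] = 5.6136; exercise value = 0.0000 ≤ continuation, so V_u = 5.6136
Node d (S = 45): continuation = 1/1.12·[0.5778·14.8909 + 0.4222·53.0000] = 27.6620; exercise value = 35.0000 > continuation, so V_d = 35.0000 (exercise)
Node 0 (S = 75): continuation = 1/1.12·[0.5778·5.6136 + 0.4222·35.0000] = 16.0904; exercise value = 5.0000 ≤ continuation, so V_0 = 16.0904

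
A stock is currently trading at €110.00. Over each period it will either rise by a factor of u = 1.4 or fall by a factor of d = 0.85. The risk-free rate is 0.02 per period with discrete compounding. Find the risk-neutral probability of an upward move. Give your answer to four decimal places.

Risk-neutral probability p = (1 + 0.02 − 0.85)/(1.4 − 0.85) = 0.1700/0.5500 = 0.3091

p = 0.3091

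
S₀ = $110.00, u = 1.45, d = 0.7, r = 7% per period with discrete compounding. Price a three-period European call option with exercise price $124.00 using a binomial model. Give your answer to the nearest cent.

Risk-neutral probability p = (1 + 0.07 − 0.7)/(1.45 − 0.7) = 0.3700/0.7500 = 0.4933
Terminal stock prices: S_uuu = 335.3, S_uud = 161.9, S_udd = 78.15, S_ddd = 37.73
Terminal payoffs (S − K): max(211.3, 0) = 211.3, max(37.89, 0) = 37.89, max(-45.85, 0) = 0, max(-86.27, 0) = 0
Node uu (S = 231.3): V_uu = 1/1.07·[0.4933·211.3487 + 0.5067·37.8925] = 115.3871
Node ud (S = 111.6): V_ud = 1/1.07·[0.4933·37.8925 + 0.5067·0.0000] = 17.4707
Node dd (S = 53.9): V_dd = 1/1.07·[0.4933·0.0000 + 0.5067·0.0000] = 0.0000
Node u (S = 159.5): V_u = 1/1.07·[0.4933·115.3871 + 0.5067·17.4707] = 61.4730
Node d (S = 77): V_d = 1/1.07·[0.4933·17.4707 + 0.5067·0.0000] = 8.0550
Node 0 (S = 110): V_0 = 1/1.07·[0.4933·61.4730 + 0.5067·8.0550] = 32.1569

$32.16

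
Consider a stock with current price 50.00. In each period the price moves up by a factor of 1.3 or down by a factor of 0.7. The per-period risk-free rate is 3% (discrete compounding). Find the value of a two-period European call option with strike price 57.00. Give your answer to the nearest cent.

7.84

Risk-neutral probability p = (1 + 0.03 − 0.7)/(1.3 − 0.7) = 0.3300/0.6000 = 0.5500
Terminal stock prices: S_uu = 84.5, S_ud = 45.5, S_dd = 24.5
Terminal payoffs (S − K): max(27.5, 0) = 27.5, max(-11.5, 0) = 0, max(-32.5, 0) = 0
Node u (S = 65): V_u = 1/1.03·[0.5500·27.5000 + 0.4500·0.0000] = 14.6845
Node d (S = 35): V_d = 1/1.03·[0.5500·0.0000 + 0.4500·0.0000] = 0.0000
Node 0 (S = 50): V_0 = 1/1.03·[0.5500·14.6845 + 0.4500·0.0000] = 7.8412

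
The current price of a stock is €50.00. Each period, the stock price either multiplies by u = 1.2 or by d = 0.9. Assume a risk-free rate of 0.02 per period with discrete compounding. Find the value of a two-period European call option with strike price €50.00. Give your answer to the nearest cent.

€5.23

Risk-neutral probability p = (1 + 0.02 − 0.9)/(1.2 − 0.9) = 0.1200/0.3000 = 0.4000
Terminal stock prices: S_uu = 72, S_ud = 54, S_dd = 40.5
Terminal payoffs (S − K): max(22, 0) = 22, max(4, 0) = 4, max(-9.5, 0) = 0
Node u (S = 60): V_u = 1/1.02·[0.4000·22.0000 + 0.6000·4.0000] = 10.9804
Node d (S = 45): V_d = 1/1.02·[0.4000·4.0000 + 0.6000·0.0000] = 1.5686
Node 0 (S = 50): V_0 = 1/1.02·[0.4000·10.9804 + 0.6000·1.5686] = 5.2288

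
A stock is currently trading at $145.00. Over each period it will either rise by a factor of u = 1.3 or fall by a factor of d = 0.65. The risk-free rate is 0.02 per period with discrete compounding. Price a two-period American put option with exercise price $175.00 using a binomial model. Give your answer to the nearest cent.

$46.47

Risk-neutral probability p = (1 + 0.02 − 0.65)/(1.3 − 0.65) = 0.3700/0.6500 = 0.5692
Terminal stock prices: S_uu = 245.1, S_ud = 122.5, S_dd = 61.26
Terminal payoffs (K − S): max(-70.05, 0) = 0, max(52.47, 0) = 52.47, max(113.7, 0) = 113.7
Node u (S = 188.5): continuation = 1/1.02·[0.5692·0.0000 + 0.4308·52.4750] = 22.1614; exercise value = 0.0000 ≤ continuation, so V_u = 22.1614
Node d (S = 94.25): continuation = 1/1.02·[0.5692·52.4750 + 0.4308·113.7375] = 77.3186; exercise value = 80.7500 > continuation, so V_d = 80.7500 (exercise)
Node 0 (S = 145): continuation = 1/1.02·[0.5692·22.1614 + 0.4308·80.7500] = 46.4702; exercise value = 30.0000 ≤ continuation, so V_0 = 46.4702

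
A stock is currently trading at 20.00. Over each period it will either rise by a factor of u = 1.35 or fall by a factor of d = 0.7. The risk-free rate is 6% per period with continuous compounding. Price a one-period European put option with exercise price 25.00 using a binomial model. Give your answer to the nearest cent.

Risk-neutral probability p = (e^0.06 − 0.7)/(1.35 − 0.7) = 0.3618/0.6500 = 0.5567
Terminal stock prices: S_u = 27, S_d = 14
Terminal payoffs (K − S): max(-2, 0) = 0, max(11, 0) = 11
Node 0 (S = 20): V_0 = e^(−0.06)·[0.5567·0.0000 + 0.4433·11.0000] = 4.5926

4.59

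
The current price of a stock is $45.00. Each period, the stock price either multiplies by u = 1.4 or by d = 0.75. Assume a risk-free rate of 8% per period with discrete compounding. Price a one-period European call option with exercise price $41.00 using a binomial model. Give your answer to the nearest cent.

$10.34

Risk-neutral probability p = (1 + 0.08 − 0.75)/(1.4 − 0.75) = 0.3300/0.6500 = 0.5077
Terminal stock prices: S_u = 63, S_d = 33.75
Terminal payoffs (S − K): max(22, 0) = 22, max(-7.25, 0) = 0
Node 0 (S = 45): V_0 = 1/1.08·[0.5077·22.0000 + 0.4923·0.0000] = 10.3419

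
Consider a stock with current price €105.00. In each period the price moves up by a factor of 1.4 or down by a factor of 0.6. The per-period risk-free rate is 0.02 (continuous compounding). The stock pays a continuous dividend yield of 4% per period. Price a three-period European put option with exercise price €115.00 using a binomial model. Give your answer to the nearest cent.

Per-period risk-free factor R = e^0.02 = 1.0202; dividend-adjusted growth = e^(0.02−0.04) = 0.9802.
Risk-neutral probability p = (0.9802 − 0.6)/(1.4 − 0.6) = 0.3802/0.8000 = 0.4752
Terminal stock prices: S_uuu = 288.1, S_uud = 123.5, S_udd = 52.92, S_ddd = 22.68
Terminal payoffs (K − S): max(-173.1, 0) = 0, max(-8.48, 0) = 0, max(62.08, 0) = 62.08, max(92.32, 0) = 92.32
Node uu (S = 205.8): V_uu = e^(−0.02)·[0.4752·0.0000 + 0.5248·0.0000] = 0.0000
Node ud (S = 88.2): V_ud = e^(−0.02)·[0.4752·0.0000 + 0.5248·62.0800] = 31.9315
Node dd (S = 37.8): V_dd = e^(−0.02)·[0.4752·62.0800 + 0.5248·92.3200] = 76.4050
Node u (S = 147): V_u = e^(−0.02)·[0.4752·0.0000 + 0.5248·31.9315] = 16.4243
Node d (S = 63): V_d = e^(−0.02)·[0.4752·31.9315 + 0.5248·76.4050] = 54.1747
Node 0 (S = 105): V_0 = e^(−0.02)·[0.4752·16.4243 + 0.5248·54.1747] = 35.5164

€35.52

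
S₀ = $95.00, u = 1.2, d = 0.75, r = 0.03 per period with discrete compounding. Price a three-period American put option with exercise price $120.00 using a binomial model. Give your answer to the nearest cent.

$27.85

Risk-neutral probability p = (1 + 0.03 − 0.75)/(1.2 − 0.75) = 0.2800/0.4500 = 0.6222
Terminal stock prices: S_uuu = 164.2, S_uud = 102.6, S_udd = 64.12, S_ddd = 40.08
Terminal payoffs (K − S): max(-44.16, 0) = 0, max(17.4, 0) = 17.4, max(55.88, 0) = 55.88, max(79.92, 0) = 79.92
Node uu (S = 136.8): continuation = 1/1.03·[0.6222·0.0000 + 0.3778·17.4000] = 6.3819; exercise value = 0.0000 ≤ continuation, so V_uu = 6.3819
Node ud (S = 85.5): continuation = 1/1.03·[0.6222·17.4000 + 0.3778·55.8750] = 31.0049; exercise value = 34.5000 > continuation, so V_ud = 34.5000 (exercise)
Node dd (S = 53.44): continuation = 1/1.03·[0.6222·55.8750 + 0.3778·79.9219] = 63.0674; exercise value = 66.5625 > continuation, so V_dd = 66.5625 (exercise)
Node u (S = 114): continuation = 1/1.03·[0.6222·6.3819 + 0.3778·34.5000] = 16.5090; exercise value = 6.0000 ≤ continuation, so V_u = 16.5090
Node d (S = 71.25): continuation = 1/1.03·[0.6222·34.5000 + 0.3778·66.5625] = 45.2549; exercise value = 48.7500 > continuation, so V_d = 48.7500 (exercise)
Node 0 (S = 95): continuation = 1/1.03·[0.6222·16.5090 + 0.3778·48.7500] = 27.8533; exercise value = 25.0000 ≤ continuation, so V_0 = 27.8533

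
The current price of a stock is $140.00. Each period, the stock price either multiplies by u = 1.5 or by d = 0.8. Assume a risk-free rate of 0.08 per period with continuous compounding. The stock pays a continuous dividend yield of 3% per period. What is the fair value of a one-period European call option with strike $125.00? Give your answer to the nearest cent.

Per-period risk-free factor R = e^0.08 = 1.0833; dividend-adjusted growth = e^(0.08−0.03) = 1.0513.
Risk-neutral probability p = (1.0513 − 0.8)/(1.5 − 0.8) = 0.2513/0.7000 = 0.3590
Terminal stock prices: S_u = 210, S_d = 112
Terminal payoffs (S − K): max(85, 0) = 85, max(-13, 0) = 0
Node 0 (S = 140): V_0 = e^(−0.08)·[0.3590·85.0000 + 0.6410·0.0000] = 28.1657

$28.17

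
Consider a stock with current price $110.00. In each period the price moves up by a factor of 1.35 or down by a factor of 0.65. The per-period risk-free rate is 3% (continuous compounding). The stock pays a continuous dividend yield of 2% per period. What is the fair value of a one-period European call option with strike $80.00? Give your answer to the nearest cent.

Per-period risk-free factor R = e^0.03 = 1.0305; dividend-adjusted growth = e^(0.03−0.02) = 1.0101.
Risk-neutral probability p = (1.0101 − 0.65)/(1.35 − 0.65) = 0.3601/0.7000 = 0.5144
Terminal stock prices: S_u = 148.5, S_d = 71.5
Terminal payoffs (S − K): max(68.5, 0) = 68.5, max(-8.5, 0) = 0
Node 0 (S = 110): V_0 = e^(−0.03)·[0.5144·68.5000 + 0.4856·0.0000] = 34.1922

$34.19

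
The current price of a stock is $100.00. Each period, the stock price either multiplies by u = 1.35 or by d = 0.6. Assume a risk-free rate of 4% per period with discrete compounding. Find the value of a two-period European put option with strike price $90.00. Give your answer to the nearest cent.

Risk-neutral probability p = (1 + 0.04 − 0.6)/(1.35 − 0.6) = 0.4400/0.7500 = 0.5867
Terminal stock prices: S_uu = 182.3, S_ud = 81, S_dd = 36
Terminal payoffs (K − S): max(-92.25, 0) = 0, max(9, 0) = 9, max(54, 0) = 54
Node u (S = 135): V_u = 1/1.04·[0.5867·0.0000 + 0.4133·9.0000] = 3.5769
Node d (S = 60): V_d = 1/1.04·[0.5867·9.0000 + 0.4133·54.0000] = 26.5385
Node 0 (S = 100): V_0 = 1/1.04·[0.5867·3.5769 + 0.4133·26.5385] = 12.5651

$12.57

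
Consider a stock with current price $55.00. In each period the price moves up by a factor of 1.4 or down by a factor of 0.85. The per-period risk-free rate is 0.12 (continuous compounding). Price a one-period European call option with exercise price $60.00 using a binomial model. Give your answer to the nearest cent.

$7.61

Risk-neutral probability p = (e^0.12 − 0.85)/(1.4 − 0.85) = 0.2775/0.5500 = 0.5045
Terminal stock prices: S_u = 77, S_d = 46.75
Terminal payoffs (S − K): max(17, 0) = 17, max(-13.25, 0) = 0
Node 0 (S = 55): V_0 = e^(−0.12)·[0.5045·17.0000 + 0.4955·0.0000] = 7.6073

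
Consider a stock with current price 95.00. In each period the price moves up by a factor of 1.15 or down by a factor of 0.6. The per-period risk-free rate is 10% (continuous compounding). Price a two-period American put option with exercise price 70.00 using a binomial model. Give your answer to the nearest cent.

1.23

Risk-neutral probability p = (e^0.1 − 0.6)/(1.15 − 0.6) = 0.5052/0.5500 = 0.9185
Terminal stock prices: S_uu = 125.6, S_ud = 65.55, S_dd = 34.2
Terminal payoffs (K − S): max(-55.64, 0) = 0, max(4.45, 0) = 4.45, max(35.8, 0) = 35.8
Node u (S = 109.2): continuation = e^(−0.1)·[0.9185·0.0000 + 0.0815·4.4500] = 0.3282; exercise value = 0.0000 ≤ continuation, so V_u = 0.3282
Node d (S = 57): continuation = e^(−0.1)·[0.9185·4.4500 + 0.0815·35.8000] = 6.3386; exercise value = 13.0000 > continuation, so V_d = 13.0000 (exercise)
Node 0 (S = 95): continuation = e^(−0.1)·[0.9185·0.3282 + 0.0815·13.0000] = 1.2315; exercise value = 0.0000 ≤ continuation, so V_0 = 1.2315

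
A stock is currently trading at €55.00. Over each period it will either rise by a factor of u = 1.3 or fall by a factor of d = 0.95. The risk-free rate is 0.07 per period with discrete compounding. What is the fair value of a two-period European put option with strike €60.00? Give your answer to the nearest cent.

€3.91

Risk-neutral probability p = (1 + 0.07 − 0.95)/(1.3 − 0.95) = 0.1200/0.3500 = 0.3429
Terminal stock prices: S_uu = 92.95, S_ud = 67.92, S_dd = 49.64
Terminal payoffs (K − S): max(-32.95, 0) = 0, max(-7.925, 0) = 0, max(10.36, 0) = 10.36
Node u (S = 71.5): V_u = 1/1.07·[0.3429·0.0000 + 0.6571·0.0000] = 0.0000
Node d (S = 52.25): V_d = 1/1.07·[0.3429·0.0000 + 0.6571·10.3625] = 6.3642
Node 0 (S = 55): V_0 = 1/1.07·[0.3429·0.0000 + 0.6571·6.3642] = 3.9086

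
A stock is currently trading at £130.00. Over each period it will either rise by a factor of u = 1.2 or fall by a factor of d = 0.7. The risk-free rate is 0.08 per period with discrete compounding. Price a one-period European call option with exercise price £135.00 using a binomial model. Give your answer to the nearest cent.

Risk-neutral probability p = (1 + 0.08 − 0.7)/(1.2 − 0.7) = 0.3800/0.5000 = 0.7600
Terminal stock prices: S_u = 156, S_d = 91
Terminal payoffs (S − K): max(21, 0) = 21, max(-44, 0) = 0
Node 0 (S = 130): V_0 = 1/1.08·[0.7600·21.0000 + 0.2400·0.0000] = 14.7778

£14.78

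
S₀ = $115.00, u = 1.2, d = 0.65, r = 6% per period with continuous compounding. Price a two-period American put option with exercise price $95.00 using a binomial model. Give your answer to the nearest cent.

$5.67

Risk-neutral probability p = (e^0.06 − 0.65)/(1.2 − 0.65) = 0.4118/0.5500 = 0.7488
Terminal stock prices: S_uu = 165.6, S_ud = 89.7, S_dd = 48.59
Terminal payoffs (K − S): max(-70.6, 0) = 0, max(5.3, 0) = 5.3, max(46.41, 0) = 46.41
Node u (S = 138): continuation = e^(−0.06)·[0.7488·0.0000 + 0.2512·5.3000] = 1.2539; exercise value = 0.0000 ≤ continuation, so V_u = 1.2539
Node d (S = 74.75): continuation = e^(−0.06)·[0.7488·5.3000 + 0.2512·46.4125] = 14.7176; exercise value = 20.2500 > continuation, so V_d = 20.2500 (exercise)
Node 0 (S = 115): continuation = e^(−0.06)·[0.7488·1.2539 + 0.2512·20.2500] = 5.6749; exercise value = 0.0000 ≤ continuation, so V_0 = 5.6749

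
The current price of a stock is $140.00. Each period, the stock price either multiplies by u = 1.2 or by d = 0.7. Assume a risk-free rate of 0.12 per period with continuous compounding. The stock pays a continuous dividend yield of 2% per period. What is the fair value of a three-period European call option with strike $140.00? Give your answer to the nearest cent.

$38.13

Per-period risk-free factor R = e^0.12 = 1.1275; dividend-adjusted growth = e^(0.12−0.02) = 1.1052.
Risk-neutral probability p = (1.1052 − 0.7)/(1.2 − 0.7) = 0.4052/0.5000 = 0.8103
Terminal stock prices: S_uuu = 241.9, S_uud = 141.1, S_udd = 82.32, S_ddd = 48.02
Terminal payoffs (S − K): max(101.9, 0) = 101.9, max(1.12, 0) = 1.12, max(-57.68, 0) = 0, max(-91.98, 0) = 0
Node uu (S = 201.6): V_uu = e^(−0.12)·[0.8103·101.9200 + 0.1897·1.1200] = 73.4392
Node ud (S = 117.6): V_ud = e^(−0.12)·[0.8103·1.1200 + 0.1897·0.0000] = 0.8050
Node dd (S = 68.6): V_dd = e^(−0.12)·[0.8103·0.0000 + 0.1897·0.0000] = 0.0000
Node u (S = 168): V_u = e^(−0.12)·[0.8103·73.4392 + 0.1897·0.8050] = 52.9168
Node d (S = 98): V_d = e^(−0.12)·[0.8103·0.8050 + 0.1897·0.0000] = 0.5785
Node 0 (S = 140): V_0 = e^(−0.12)·[0.8103·52.9168 + 0.1897·0.5785] = 38.1291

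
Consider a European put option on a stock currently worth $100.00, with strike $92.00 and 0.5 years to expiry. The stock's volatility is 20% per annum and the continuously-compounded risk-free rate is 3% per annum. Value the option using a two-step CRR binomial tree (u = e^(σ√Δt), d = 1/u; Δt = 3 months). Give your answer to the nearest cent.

CRR parameters: u = e^(σ√Δt) = e^(0.2·√0.25) = 1.1052, d = 1/u = 0.9048
Per-period rate: rΔt = 0.03·0.25 = 0.0075, so R = e^0.0075 = 1.0075
Risk-neutral probability p = (e^0.0075 − 0.9048)/(1.1052 − 0.9048) = 0.1027/0.2003 = 0.5126
Terminal stock prices: S_uu = 122.1, S_ud = 100, S_dd = 81.87
Terminal payoffs (K − S): max(-30.14, 0) = 0, max(-8, 0) = 0, max(10.13, 0) = 10.13
Node u (S = 110.5): V_u = e^(−0.0075)·[0.5126·0.0000 + 0.4874·0.0000] = 0.0000
Node d (S = 90.48): V_d = e^(−0.0075)·[0.5126·0.0000 + 0.4874·10.1269] = 4.8990
Node 0 (S = 100): V_0 = e^(−0.0075)·[0.5126·0.0000 + 0.4874·4.8990] = 2.3699

$2.37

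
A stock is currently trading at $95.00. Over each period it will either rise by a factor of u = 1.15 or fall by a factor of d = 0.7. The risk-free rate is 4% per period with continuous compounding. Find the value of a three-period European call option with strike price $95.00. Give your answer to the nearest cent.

$19.07

Risk-neutral probability p = (e^0.04 − 0.7)/(1.15 − 0.7) = 0.3408/0.4500 = 0.7574
Terminal stock prices: S_uuu = 144.5, S_uud = 87.95, S_udd = 53.53, S_ddd = 32.58
Terminal payoffs (S − K): max(49.48, 0) = 49.48, max(-7.054, 0) = 0, max(-41.47, 0) = 0, max(-62.42, 0) = 0
Node uu (S = 125.6): V_uu = e^(−0.04)·[0.7574·49.4831 + 0.2426·0.0000] = 36.0069
Node ud (S = 76.47): V_ud = e^(−0.04)·[0.7574·0.0000 + 0.2426·0.0000] = 0.0000
Node dd (S = 46.55): V_dd = e^(−0.04)·[0.7574·0.0000 + 0.2426·0.0000] = 0.0000
Node u (S = 109.2): V_u = e^(−0.04)·[0.7574·36.0069 + 0.2426·0.0000] = 26.2008
Node d (S = 66.5): V_d = e^(−0.04)·[0.7574·0.0000 + 0.2426·0.0000] = 0.0000
Node 0 (S = 95): V_0 = e^(−0.04)·[0.7574·26.2008 + 0.2426·0.0000] = 19.0653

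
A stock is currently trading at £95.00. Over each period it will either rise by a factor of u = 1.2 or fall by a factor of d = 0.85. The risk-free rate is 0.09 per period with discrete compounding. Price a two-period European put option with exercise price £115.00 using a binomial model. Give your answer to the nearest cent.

£10.42

Risk-neutral probability p = (1 + 0.09 − 0.85)/(1.2 − 0.85) = 0.2400/0.3500 = 0.6857
Terminal stock prices: S_uu = 136.8, S_ud = 96.9, S_dd = 68.64
Terminal payoffs (K − S): max(-21.8, 0) = 0, max(18.1, 0) = 18.1, max(46.36, 0) = 46.36
Node u (S = 114): V_u = 1/1.09·[0.6857·0.0000 + 0.3143·18.1000] = 5.2189
Node d (S = 80.75): V_d = 1/1.09·[0.6857·18.1000 + 0.3143·46.3625] = 24.7546
Node 0 (S = 95): V_0 = 1/1.09·[0.6857·5.2189 + 0.3143·24.7546] = 10.4208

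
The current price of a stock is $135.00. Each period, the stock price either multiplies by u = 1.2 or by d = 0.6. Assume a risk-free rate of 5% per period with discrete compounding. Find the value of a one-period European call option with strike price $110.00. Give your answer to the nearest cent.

$37.14

Risk-neutral probability p = (1 + 0.05 − 0.6)/(1.2 − 0.6) = 0.4500/0.6000 = 0.7500
Terminal stock prices: S_u = 162, S_d = 81
Terminal payoffs (S − K): max(52, 0) = 52, max(-29, 0) = 0
Node 0 (S = 135): V_0 = 1/1.05·[0.7500·52.0000 + 0.2500·0.0000] = 37.1429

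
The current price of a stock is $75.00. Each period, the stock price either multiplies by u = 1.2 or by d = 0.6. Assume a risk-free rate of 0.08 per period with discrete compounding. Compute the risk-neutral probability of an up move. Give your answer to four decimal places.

Risk-neutral probability p = (1 + 0.08 − 0.6)/(1.2 − 0.6) = 0.4800/0.6000 = 0.8000

p = 0.8000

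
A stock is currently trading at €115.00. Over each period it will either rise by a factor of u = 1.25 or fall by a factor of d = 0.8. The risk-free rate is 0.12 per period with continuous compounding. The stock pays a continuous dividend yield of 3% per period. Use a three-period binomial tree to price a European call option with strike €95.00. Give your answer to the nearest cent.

€40.36

Per-period risk-free factor R = e^0.12 = 1.1275; dividend-adjusted growth = e^(0.12−0.03) = 1.0942.
Risk-neutral probability p = (1.0942 − 0.8)/(1.25 − 0.8) = 0.2942/0.4500 = 0.6537
Terminal stock prices: S_uuu = 224.6, S_uud = 143.8, S_udd = 92, S_ddd = 58.88
Terminal payoffs (S − K): max(129.6, 0) = 129.6, max(48.75, 0) = 48.75, max(-3, 0) = 0, max(-36.12, 0) = 0
Node uu (S = 179.7): V_uu = e^(−0.12)·[0.6537·129.6094 + 0.3463·48.7500] = 90.1195
Node ud (S = 115): V_ud = e^(−0.12)·[0.6537·48.7500 + 0.3463·0.0000] = 28.2652
Node dd (S = 73.6): V_dd = e^(−0.12)·[0.6537·0.0000 + 0.3463·0.0000] = 0.0000
Node u (S = 143.8): V_u = e^(−0.12)·[0.6537·90.1195 + 0.3463·28.2652] = 60.9320
Node d (S = 92): V_d = e^(−0.12)·[0.6537·28.2652 + 0.3463·0.0000] = 16.3881
Node 0 (S = 115): V_0 = e^(−0.12)·[0.6537·60.9320 + 0.3463·16.3881] = 40.3614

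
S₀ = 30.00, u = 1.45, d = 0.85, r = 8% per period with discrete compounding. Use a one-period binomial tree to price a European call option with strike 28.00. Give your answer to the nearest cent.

Risk-neutral probability p = (1 + 0.08 − 0.85)/(1.45 − 0.85) = 0.2300/0.6000 = 0.3833
Terminal stock prices: S_u = 43.5, S_d = 25.5
Terminal payoffs (S − K): max(15.5, 0) = 15.5, max(-2.5, 0) = 0
Node 0 (S = 30): V_0 = 1/1.08·[0.3833·15.5000 + 0.6167·0.0000] = 5.5015

5.50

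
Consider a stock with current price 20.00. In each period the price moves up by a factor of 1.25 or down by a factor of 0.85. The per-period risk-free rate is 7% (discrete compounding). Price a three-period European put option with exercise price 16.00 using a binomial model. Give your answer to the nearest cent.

Risk-neutral probability p = (1 + 0.07 − 0.85)/(1.25 − 0.85) = 0.2200/0.4000 = 0.5500
Terminal stock prices: S_uuu = 39.06, S_uud = 26.56, S_udd = 18.06, S_ddd = 12.28
Terminal payoffs (K − S): max(-23.06, 0) = 0, max(-10.56, 0) = 0, max(-2.062, 0) = 0, max(3.718, 0) = 3.718
Node uu (S = 31.25): V_uu = 1/1.07·[0.5500·0.0000 + 0.4500·0.0000] = 0.0000
Node ud (S = 21.25): V_ud = 1/1.07·[0.5500·0.0000 + 0.4500·0.0000] = 0.0000
Node dd (S = 14.45): V_dd = 1/1.07·[0.5500·0.0000 + 0.4500·3.7175] = 1.5634
Node u (S = 25): V_u = 1/1.07·[0.5500·0.0000 + 0.4500·0.0000] = 0.0000
Node d (S = 17): V_d = 1/1.07·[0.5500·0.0000 + 0.4500·1.5634] = 0.6575
Node 0 (S = 20): V_0 = 1/1.07·[0.5500·0.0000 + 0.4500·0.6575] = 0.2765

0.28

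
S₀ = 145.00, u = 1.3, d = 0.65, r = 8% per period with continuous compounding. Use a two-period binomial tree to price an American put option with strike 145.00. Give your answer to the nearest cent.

19.88

Risk-neutral probability p = (e^0.08 − 0.65)/(1.3 − 0.65) = 0.4333/0.6500 = 0.6666
Terminal stock prices: S_uu = 245.1, S_ud = 122.5, S_dd = 61.26
Terminal payoffs (K − S): max(-100.1, 0) = 0, max(22.47, 0) = 22.47, max(83.74, 0) = 83.74
Node u (S = 188.5): continuation = e^(−0.08)·[0.6666·0.0000 + 0.3334·22.4750] = 6.9172; exercise value = 0.0000 ≤ continuation, so V_u = 6.9172
Node d (S = 94.25): continuation = e^(−0.08)·[0.6666·22.4750 + 0.3334·83.7375] = 39.6019; exercise value = 50.7500 > continuation, so V_d = 50.7500 (exercise)
Node 0 (S = 145): continuation = e^(−0.08)·[0.6666·6.9172 + 0.3334·50.7500] = 19.8758; exercise value = 0.0000 ≤ continuation, so V_0 = 19.8758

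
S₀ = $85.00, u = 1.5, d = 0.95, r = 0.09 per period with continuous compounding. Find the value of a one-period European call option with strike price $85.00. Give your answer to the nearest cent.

Risk-neutral probability p = (e^0.09 − 0.95)/(1.5 − 0.95) = 0.1442/0.5500 = 0.2621
Terminal stock prices: S_u = 127.5, S_d = 80.75
Terminal payoffs (S − K): max(42.5, 0) = 42.5, max(-4.25, 0) = 0
Node 0 (S = 85): V_0 = e^(−0.09)·[0.2621·42.5000 + 0.7379·0.0000] = 10.1819

$10.18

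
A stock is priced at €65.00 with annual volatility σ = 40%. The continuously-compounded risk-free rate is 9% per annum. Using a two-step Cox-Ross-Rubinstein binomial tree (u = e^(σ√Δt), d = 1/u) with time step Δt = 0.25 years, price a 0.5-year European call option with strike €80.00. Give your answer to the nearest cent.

€4.16

CRR parameters: u = e^(σ√Δt) = e^(0.4·√0.25) = 1.2214, d = 1/u = 0.8187
Per-period rate: rΔt = 0.09·0.25 = 0.0225, so R = e^0.0225 = 1.0228
Risk-neutral probability p = (e^0.0225 − 0.8187)/(1.2214 − 0.8187) = 0.2040/0.4027 = 0.5067
Terminal stock prices: S_uu = 96.97, S_ud = 65, S_dd = 43.57
Terminal payoffs (S − K): max(16.97, 0) = 16.97, max(-15, 0) = 0, max(-36.43, 0) = 0
Node u (S = 79.39): V_u = e^(−0.0225)·[0.5067·16.9686 + 0.4933·0.0000] = 8.4063
Node d (S = 53.22): V_d = e^(−0.0225)·[0.5067·0.0000 + 0.4933·0.0000] = 0.0000
Node 0 (S = 65): V_0 = e^(−0.0225)·[0.5067·8.4063 + 0.4933·0.0000] = 4.1645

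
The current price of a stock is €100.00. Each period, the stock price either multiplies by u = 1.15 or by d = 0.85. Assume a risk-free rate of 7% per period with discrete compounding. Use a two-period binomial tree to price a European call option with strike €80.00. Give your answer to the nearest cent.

Risk-neutral probability p = (1 + 0.07 − 0.85)/(1.15 − 0.85) = 0.2200/0.3000 = 0.7333
Terminal stock prices: S_uu = 132.2, S_ud = 97.75, S_dd = 72.25
Terminal payoffs (S − K): max(52.25, 0) = 52.25, max(17.75, 0) = 17.75, max(-7.75, 0) = 0
Node u (S = 115): V_u = 1/1.07·[0.7333·52.2500 + 0.2667·17.7500] = 40.2336
Node d (S = 85): V_d = 1/1.07·[0.7333·17.7500 + 0.2667·0.0000] = 12.1651
Node 0 (S = 100): V_0 = 1/1.07·[0.7333·40.2336 + 0.2667·12.1651] = 30.6063

€30.61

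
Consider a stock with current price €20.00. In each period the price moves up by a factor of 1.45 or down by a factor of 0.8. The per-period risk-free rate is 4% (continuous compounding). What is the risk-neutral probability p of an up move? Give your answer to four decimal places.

p = 0.3705

Risk-neutral probability p = (e^0.04 − 0.8)/(1.45 − 0.8) = 0.2408/0.6500 = 0.3705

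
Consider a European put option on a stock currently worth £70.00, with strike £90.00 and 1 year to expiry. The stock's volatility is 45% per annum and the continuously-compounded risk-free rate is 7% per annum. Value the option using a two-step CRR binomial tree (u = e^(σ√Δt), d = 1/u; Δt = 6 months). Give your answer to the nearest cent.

CRR parameters: u = e^(σ√Δt) = e^(0.45·√0.5) = 1.3746, d = 1/u = 0.7275
Per-period rate: rΔt = 0.07·0.5 = 0.035, so R = e^0.035 = 1.0356
Risk-neutral probability p = (e^0.035 − 0.7275)/(1.3746 − 0.7275) = 0.3082/0.6472 = 0.4762
Terminal stock prices: S_uu = 132.3, S_ud = 70, S_dd = 37.04
Terminal payoffs (K − S): max(-42.28, 0) = 0, max(20, 0) = 20, max(52.96, 0) = 52.96
Node u (S = 96.23): V_u = e^(−0.035)·[0.4762·0.0000 + 0.5238·20.0000] = 10.1166
Node d (S = 50.92): V_d = e^(−0.035)·[0.4762·20.0000 + 0.5238·52.9563] = 35.9824
Node 0 (S = 70): V_0 = e^(−0.035)·[0.4762·10.1166 + 0.5238·35.9824] = 22.8523

£22.85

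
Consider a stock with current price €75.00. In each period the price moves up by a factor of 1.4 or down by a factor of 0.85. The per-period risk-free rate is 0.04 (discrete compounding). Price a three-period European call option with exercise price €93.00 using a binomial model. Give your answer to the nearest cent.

€10.79

Risk-neutral probability p = (1 + 0.04 − 0.85)/(1.4 − 0.85) = 0.1900/0.5500 = 0.3455
Terminal stock prices: S_uuu = 205.8, S_uud = 124.9, S_udd = 75.86, S_ddd = 46.06
Terminal payoffs (S − K): max(112.8, 0) = 112.8, max(31.95, 0) = 31.95, max(-17.14, 0) = 0, max(-46.94, 0) = 0
Node uu (S = 147): V_uu = 1/1.04·[0.3455·112.8000 + 0.6545·31.9500] = 57.5769
Node ud (S = 89.25): V_ud = 1/1.04·[0.3455·31.9500 + 0.6545·0.0000] = 10.6128
Node dd (S = 54.19): V_dd = 1/1.04·[0.3455·0.0000 + 0.6545·0.0000] = 0.0000
Node u (S = 105): V_u = 1/1.04·[0.3455·57.5769 + 0.6545·10.6128] = 25.8046
Node d (S = 63.75): V_d = 1/1.04·[0.3455·10.6128 + 0.6545·0.0000] = 3.5252
Node 0 (S = 75): V_0 = 1/1.04·[0.3455·25.8046 + 0.6545·3.5252] = 10.7901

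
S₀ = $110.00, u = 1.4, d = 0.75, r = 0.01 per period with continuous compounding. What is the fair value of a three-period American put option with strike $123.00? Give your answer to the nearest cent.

Risk-neutral probability p = (e^0.01 − 0.75)/(1.4 − 0.75) = 0.2601/0.6500 = 0.4001
Terminal stock prices: S_uuu = 301.8, S_uud = 161.7, S_udd = 86.62, S_ddd = 46.41
Terminal payoffs (K − S): max(-178.8, 0) = 0, max(-38.7, 0) = 0, max(36.38, 0) = 36.38, max(76.59, 0) = 76.59
Node uu (S = 215.6): continuation = e^(−0.01)·[0.4001·0.0000 + 0.5999·0.0000] = 0.0000; exercise value = 0.0000 ≤ continuation, so V_uu = 0.0000
Node ud (S = 115.5): continuation = e^(−0.01)·[0.4001·0.0000 + 0.5999·36.3750] = 21.6051; exercise value = 7.5000 ≤ continuation, so V_ud = 21.6051
Node dd (S = 61.88): continuation = e^(−0.01)·[0.4001·36.3750 + 0.5999·76.5938] = 59.9011; exercise value = 61.1250 > continuation, so V_dd = 61.1250 (exercise)
Node u (S = 154): continuation = e^(−0.01)·[0.4001·0.0000 + 0.5999·21.6051] = 12.8324; exercise value = 0.0000 ≤ continuation, so V_u = 12.8324
Node d (S = 82.5): continuation = e^(−0.01)·[0.4001·21.6051 + 0.5999·61.1250] = 44.8631; exercise value = 40.5000 ≤ continuation, so V_d = 44.8631
Node 0 (S = 110): continuation = e^(−0.01)·[0.4001·12.8324 + 0.5999·44.8631] = 31.7295; exercise value = 13.0000 ≤ continuation, so V_0 = 31.7295

$31.73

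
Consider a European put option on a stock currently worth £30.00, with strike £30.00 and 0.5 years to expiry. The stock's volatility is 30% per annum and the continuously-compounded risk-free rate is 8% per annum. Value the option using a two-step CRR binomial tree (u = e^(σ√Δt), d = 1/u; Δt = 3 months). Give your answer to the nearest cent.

£1.65

CRR parameters: u = e^(σ√Δt) = e^(0.3·√0.25) = 1.1618, d = 1/u = 0.8607
Per-period rate: rΔt = 0.08·0.25 = 0.02, so R = e^0.02 = 1.0202
Risk-neutral probability p = (e^0.02 − 0.8607)/(1.1618 − 0.8607) = 0.1595/0.3011 = 0.5297
Terminal stock prices: S_uu = 40.5, S_ud = 30, S_dd = 22.22
Terminal payoffs (K − S): max(-10.5, 0) = 0, max(0, 0) = 0, max(7.775, 0) = 7.775
Node u (S = 34.86): V_u = e^(−0.02)·[0.5297·0.0000 + 0.4703·0.0000] = 0.0000
Node d (S = 25.82): V_d = e^(−0.02)·[0.5297·0.0000 + 0.4703·7.7755] = 3.5847
Node 0 (S = 30): V_0 = e^(−0.02)·[0.5297·0.0000 + 0.4703·3.5847] = 1.6527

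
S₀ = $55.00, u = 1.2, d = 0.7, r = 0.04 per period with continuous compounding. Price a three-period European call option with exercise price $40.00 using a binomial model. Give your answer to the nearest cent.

$21.54

Risk-neutral probability p = (e^0.04 − 0.7)/(1.2 − 0.7) = 0.3408/0.5000 = 0.6816
Terminal stock prices: S_uuu = 95.04, S_uud = 55.44, S_udd = 32.34, S_ddd = 18.86
Terminal payoffs (S − K): max(55.04, 0) = 55.04, max(15.44, 0) = 15.44, max(-7.66, 0) = 0, max(-21.14, 0) = 0
Node uu (S = 79.2): V_uu = e^(−0.04)·[0.6816·55.0400 + 0.3184·15.4400] = 40.7684
Node ud (S = 46.2): V_ud = e^(−0.04)·[0.6816·15.4400 + 0.3184·0.0000] = 10.1116
Node dd (S = 26.95): V_dd = e^(−0.04)·[0.6816·0.0000 + 0.3184·0.0000] = 0.0000
Node u (S = 66): V_u = e^(−0.04)·[0.6816·40.7684 + 0.3184·10.1116] = 29.7921
Node d (S = 38.5): V_d = e^(−0.04)·[0.6816·10.1116 + 0.3184·0.0000] = 6.6220
Node 0 (S = 55): V_0 = e^(−0.04)·[0.6816·29.7921 + 0.3184·6.6220] = 21.5363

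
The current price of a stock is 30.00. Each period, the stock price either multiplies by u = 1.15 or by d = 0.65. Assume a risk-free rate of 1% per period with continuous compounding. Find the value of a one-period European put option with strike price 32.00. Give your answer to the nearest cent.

3.46

Risk-neutral probability p = (e^0.01 − 0.65)/(1.15 − 0.65) = 0.3601/0.5000 = 0.7201
Terminal stock prices: S_u = 34.5, S_d = 19.5
Terminal payoffs (K − S): max(-2.5, 0) = 0, max(12.5, 0) = 12.5
Node 0 (S = 30): V_0 = e^(−0.01)·[0.7201·0.0000 + 0.2799·12.5000] = 3.4639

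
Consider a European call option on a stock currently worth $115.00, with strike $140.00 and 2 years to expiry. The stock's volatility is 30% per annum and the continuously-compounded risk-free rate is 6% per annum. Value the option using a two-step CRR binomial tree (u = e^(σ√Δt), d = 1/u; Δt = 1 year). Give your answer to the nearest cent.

$17.14

CRR parameters: u = e^(σ√Δt) = e^(0.3·√1) = 1.3499, d = 1/u = 0.7408
Per-period rate: rΔt = 0.06·1 = 0.06, so R = e^0.06 = 1.0618
Risk-neutral probability p = (e^0.06 − 0.7408)/(1.3499 − 0.7408) = 0.3210/0.6090 = 0.5271
Terminal stock prices: S_uu = 209.5, S_ud = 115, S_dd = 63.11
Terminal payoffs (S − K): max(69.54, 0) = 69.54, max(-25, 0) = 0, max(-76.89, 0) = 0
Node u (S = 155.2): V_u = e^(−0.06)·[0.5271·69.5437 + 0.4729·0.0000] = 34.5210
Node d (S = 85.19): V_d = e^(−0.06)·[0.5271·0.0000 + 0.4729·0.0000] = 0.0000
Node 0 (S = 115): V_0 = e^(−0.06)·[0.5271·34.5210 + 0.4729·0.0000] = 17.1360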